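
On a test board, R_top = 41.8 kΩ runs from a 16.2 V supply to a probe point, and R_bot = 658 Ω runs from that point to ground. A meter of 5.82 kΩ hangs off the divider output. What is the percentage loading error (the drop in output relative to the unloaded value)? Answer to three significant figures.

10.0 %

Unloaded V = 16.2 × 658/42460 = 0.25106 V.
Loaded: R_bot‖R_L = 591.2 Ω, giving V = 16.2 × 591.2/42390 = 0.22592 V.
Drop = (0.25106 − 0.22592) / 0.25106 = 10.0 %.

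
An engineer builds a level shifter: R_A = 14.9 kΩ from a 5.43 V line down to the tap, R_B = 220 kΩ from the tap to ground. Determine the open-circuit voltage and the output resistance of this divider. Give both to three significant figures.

V_th = 5.09 V, R_th = 14.0 kΩ

V_th is the open-circuit tap voltage: 5.43 × 220/(14.9 + 220) = 5.09 V.
With the supply zeroed, R_A and R_B appear in parallel from the tap: R_th = R_A‖R_B = (14.9 × 220)/234.9 = 14.0 kΩ.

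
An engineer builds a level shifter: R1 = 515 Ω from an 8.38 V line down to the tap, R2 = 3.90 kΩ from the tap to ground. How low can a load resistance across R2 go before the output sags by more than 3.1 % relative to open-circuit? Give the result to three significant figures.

R_L(min) ≈ 14.2 kΩ

Output resistance R_th = R1‖R2 = (515 × 3900)/4415 = 454.9 Ω.
The fractional drop is R_th/(R_th + R_L); requiring this ≤ 0.0310 gives R_L ≥ R_th(1/0.0310 − 1) = 454.9 × 31.26 = 14.2 kΩ.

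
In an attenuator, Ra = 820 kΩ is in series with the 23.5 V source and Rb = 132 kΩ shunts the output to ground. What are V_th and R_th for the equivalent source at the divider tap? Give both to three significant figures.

V_th is the open-circuit tap voltage: 23.5 × 132/(820 + 132) = 3.26 V.
With the supply zeroed, Ra and Rb appear in parallel from the tap: R_th = Ra‖Rb = (820 × 132)/952.0 = 114 kΩ.

V_th = 3.26 V, R_th = 114 kΩ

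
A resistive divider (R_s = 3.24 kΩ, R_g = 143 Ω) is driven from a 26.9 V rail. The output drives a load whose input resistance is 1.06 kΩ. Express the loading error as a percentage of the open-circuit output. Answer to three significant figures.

The divider's output (Thévenin) resistance is R_s‖R_g = 137.0 Ω.
Fractional drop under load = R_th/(R_th + R_L) = 137.0 / (137.0 + 1060) = 0.1144.
So the output falls by 11.4 %.

11.4 %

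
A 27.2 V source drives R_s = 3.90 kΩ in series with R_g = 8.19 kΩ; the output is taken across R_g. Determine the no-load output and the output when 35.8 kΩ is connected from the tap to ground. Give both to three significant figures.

Unloaded: 18.4 V; loaded: 17.2 V

Open-circuit: V = 27.2 × 8.19/(3.90 + 8.19) = 18.4 V.
With the load, R_g becomes R_g‖R_L = 6.665 kΩ, so V = 27.2 × 6.665/10.57 = 17.2 V.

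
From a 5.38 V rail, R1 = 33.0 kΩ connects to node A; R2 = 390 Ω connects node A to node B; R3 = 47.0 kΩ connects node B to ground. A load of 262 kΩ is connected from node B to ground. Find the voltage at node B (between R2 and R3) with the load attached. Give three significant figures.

V ≈ 2.93 V

At node B, R3 is in parallel with the load: R3‖R_L = 39850 Ω.
Below node A the resistance is R2 + (R3‖R_L) = 40240 Ω, so V_A = 5.38 × 40240/73240 = 2.956 V.
Then V_B = V_A × (R3‖R_L)/(R2 + R3‖R_L) = 2.956 × 39850/40240 = 2.93 V.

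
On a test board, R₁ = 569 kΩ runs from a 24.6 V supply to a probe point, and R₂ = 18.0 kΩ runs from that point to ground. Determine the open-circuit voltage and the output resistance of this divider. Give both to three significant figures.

V_th = 0.754 V, R_th = 17.4 kΩ

V_th is the open-circuit tap voltage: 24.6 × 18.0/(569 + 18.0) = 0.754 V.
With the supply zeroed, R₁ and R₂ appear in parallel from the tap: R_th = R₁‖R₂ = (569 × 18.0)/587.0 = 17.4 kΩ.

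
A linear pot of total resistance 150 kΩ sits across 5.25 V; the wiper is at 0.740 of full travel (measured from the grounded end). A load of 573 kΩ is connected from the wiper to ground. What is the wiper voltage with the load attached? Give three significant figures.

The wiper splits the pot into (1−α)R = 39.00 kΩ above and αR = 111.0 kΩ below.
Lower section ‖ load = 92.99 kΩ.
V_wiper = 5.25 × 92.99/(39.00 + 92.99) = 3.70 V.

V ≈ 3.70 V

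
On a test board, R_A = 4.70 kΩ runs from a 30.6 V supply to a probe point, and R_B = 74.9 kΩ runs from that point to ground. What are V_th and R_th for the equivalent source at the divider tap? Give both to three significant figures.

V_th is the open-circuit tap voltage: 30.6 × 74.9/(4.70 + 74.9) = 28.8 V.
With the supply zeroed, R_A and R_B appear in parallel from the tap: R_th = R_A‖R_B = (4.70 × 74.9)/79.60 = 4.42 kΩ.

V_th = 28.8 V, R_th = 4.42 kΩ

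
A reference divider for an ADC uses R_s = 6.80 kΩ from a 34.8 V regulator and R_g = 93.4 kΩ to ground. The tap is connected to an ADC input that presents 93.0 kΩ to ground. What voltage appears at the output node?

V_out ≈ 30.4 V

The load sits in parallel with R_g: R_g‖R_L = (93.4 × 93.0) / (93.4 + 93.0) = 46.60 kΩ.
V_out = 34.8 × 46.60 / (6.80 + 46.60) = 34.8 × 46.60/53.40 = 30.4 V.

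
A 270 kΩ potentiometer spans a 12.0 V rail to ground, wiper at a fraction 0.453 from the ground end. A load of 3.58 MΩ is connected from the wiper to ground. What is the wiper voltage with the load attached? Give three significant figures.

V ≈ 5.34 V

The wiper splits the pot into (1−α)R = 147.7 kΩ above and αR = 122.3 kΩ below.
Lower section ‖ load = 118.3 kΩ.
V_wiper = 12.0 × 118.3/(147.7 + 118.3) = 5.34 V.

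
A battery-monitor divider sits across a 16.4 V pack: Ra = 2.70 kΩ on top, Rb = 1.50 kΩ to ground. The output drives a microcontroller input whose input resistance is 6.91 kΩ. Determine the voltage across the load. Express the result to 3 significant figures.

The load sits in parallel with Rb: Rb‖R_L = (1.50 × 6.91) / (1.50 + 6.91) = 1.232 kΩ.
V_out = 16.4 × 1.232 / (2.70 + 1.232) = 16.4 × 1.232/3.932 = 5.14 V.
(Unloaded it would have been 5.86 V.)

V_out ≈ 5.14 V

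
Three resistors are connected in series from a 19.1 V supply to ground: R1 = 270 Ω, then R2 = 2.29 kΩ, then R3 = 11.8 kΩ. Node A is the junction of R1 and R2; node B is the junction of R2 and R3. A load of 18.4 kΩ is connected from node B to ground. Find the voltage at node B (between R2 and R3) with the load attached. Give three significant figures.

At node B, R3 is in parallel with the load: R3‖R_L = 7189 Ω.
Below node A the resistance is R2 + (R3‖R_L) = 9479 Ω, so V_A = 19.1 × 9479/9749 = 18.57 V.
Then V_B = V_A × (R3‖R_L)/(R2 + R3‖R_L) = 18.57 × 7189/9479 = 14.1 V.

V ≈ 14.1 V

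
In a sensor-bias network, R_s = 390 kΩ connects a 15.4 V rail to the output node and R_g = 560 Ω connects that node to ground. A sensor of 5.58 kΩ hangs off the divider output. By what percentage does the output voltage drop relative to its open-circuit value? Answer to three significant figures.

The divider's output (Thévenin) resistance is R_s‖R_g = 559.2 Ω.
Fractional drop under load = R_th/(R_th + R_L) = 559.2 / (559.2 + 5580) = 0.09109.
So the output falls by 9.11 %.

9.11 %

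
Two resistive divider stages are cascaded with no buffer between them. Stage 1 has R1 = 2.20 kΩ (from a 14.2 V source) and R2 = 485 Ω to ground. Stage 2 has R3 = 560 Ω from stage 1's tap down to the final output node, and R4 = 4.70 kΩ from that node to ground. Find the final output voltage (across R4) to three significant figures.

V_out ≈ 2.13 V

Stage 2 presents R3+R4 = 5260 Ω as a load on stage 1's tap.
Stage 1's lower leg becomes R2‖(R3+R4) = 444.1 Ω, so V_mid = 14.2 × 444.1/2644 = 2.385 V.
Stage 2 is itself unloaded: V_out = V_mid × R4/(R3+R4) = 2.385 × 4700/5260 = 2.13 V.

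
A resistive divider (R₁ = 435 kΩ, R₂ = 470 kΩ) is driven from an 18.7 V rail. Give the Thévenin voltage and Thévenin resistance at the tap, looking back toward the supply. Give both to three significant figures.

V_th = 9.71 V, R_th = 226 kΩ

V_th is the open-circuit tap voltage: 18.7 × 470/(435 + 470) = 9.71 V.
With the supply zeroed, R₁ and R₂ appear in parallel from the tap: R_th = R₁‖R₂ = (435 × 470)/905.0 = 226 kΩ.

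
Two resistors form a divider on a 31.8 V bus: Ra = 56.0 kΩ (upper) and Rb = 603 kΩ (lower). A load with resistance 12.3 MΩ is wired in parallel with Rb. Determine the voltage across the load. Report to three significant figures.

V_out ≈ 29.0 V

The load sits in parallel with Rb: Rb‖R_L = (603 × 12300) / (603 + 12300) = 574.8 kΩ.
V_out = 31.8 × 574.8 / (56.0 + 574.8) = 31.8 × 574.8/630.8 = 29.0 V.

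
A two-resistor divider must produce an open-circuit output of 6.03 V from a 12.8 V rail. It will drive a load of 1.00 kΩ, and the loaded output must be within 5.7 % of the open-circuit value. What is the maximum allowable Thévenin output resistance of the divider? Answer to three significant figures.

Loading drop = R_th/(R_th + R_L) ≤ 0.0570, so R_th ≤ R_L · ε/(1−ε) = 1.00 kΩ × 0.0570/0.9430 = 60.4 Ω.
(Any R1, R2 with R2/(R1+R2) = 0.471 and R1‖R2 ≤ 60.4 Ω will meet the spec.)

R_th ≤ 60.4 Ω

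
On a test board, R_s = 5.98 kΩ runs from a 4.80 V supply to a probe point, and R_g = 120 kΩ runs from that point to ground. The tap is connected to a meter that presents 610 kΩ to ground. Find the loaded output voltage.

The load sits in parallel with R_g: R_g‖R_L = (120 × 610) / (120 + 610) = 100.3 kΩ.
V_out = 4.80 × 100.3 / (5.98 + 100.3) = 4.80 × 100.3/106.3 = 4.53 V.

V_out ≈ 4.53 V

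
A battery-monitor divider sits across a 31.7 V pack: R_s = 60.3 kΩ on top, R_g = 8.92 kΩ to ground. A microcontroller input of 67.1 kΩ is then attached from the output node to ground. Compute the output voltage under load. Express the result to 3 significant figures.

The load sits in parallel with R_g: R_g‖R_L = (8.92 × 67.1) / (8.92 + 67.1) = 7.873 kΩ.
V_out = 31.7 × 7.873 / (60.3 + 7.873) = 31.7 × 7.873/68.17 = 3.66 V.
(Unloaded it would have been 4.09 V.)

V_out ≈ 3.66 V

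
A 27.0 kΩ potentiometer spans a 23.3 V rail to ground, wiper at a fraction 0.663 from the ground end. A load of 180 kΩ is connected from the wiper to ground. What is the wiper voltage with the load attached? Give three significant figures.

The wiper splits the pot into (1−α)R = 9.099 kΩ above and αR = 17.90 kΩ below.
Lower section ‖ load = 16.28 kΩ.
V_wiper = 23.3 × 16.28/(9.099 + 16.28) = 14.9 V.

V ≈ 14.9 V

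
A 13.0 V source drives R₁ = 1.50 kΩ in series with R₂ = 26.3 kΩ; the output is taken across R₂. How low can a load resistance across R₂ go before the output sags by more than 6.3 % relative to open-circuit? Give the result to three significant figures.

Output resistance R_th = R₁‖R₂ = (1.50 × 26.3)/27.80 = 1.419 kΩ.
The fractional drop is R_th/(R_th + R_L); requiring this ≤ 0.0630 gives R_L ≥ R_th(1/0.0630 − 1) = 1.419 × 14.87 = 21.1 kΩ.

R_L(min) ≈ 21.1 kΩ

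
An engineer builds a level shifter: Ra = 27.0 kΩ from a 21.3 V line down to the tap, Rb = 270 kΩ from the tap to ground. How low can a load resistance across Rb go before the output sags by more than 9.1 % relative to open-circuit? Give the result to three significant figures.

Output resistance R_th = Ra‖Rb = (27.0 × 270)/297.0 = 24.55 kΩ.
The fractional drop is R_th/(R_th + R_L); requiring this ≤ 0.0910 gives R_L ≥ R_th(1/0.0910 − 1) = 24.55 × 9.989 = 245 kΩ.

R_L(min) ≈ 245 kΩ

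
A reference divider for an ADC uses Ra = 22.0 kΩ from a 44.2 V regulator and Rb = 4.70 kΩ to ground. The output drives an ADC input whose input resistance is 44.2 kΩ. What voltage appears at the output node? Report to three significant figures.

The load sits in parallel with Rb: Rb‖R_L = (4.70 × 44.2) / (4.70 + 44.2) = 4.248 kΩ.
V_out = 44.2 × 4.248 / (22.0 + 4.248) = 44.2 × 4.248/26.25 = 7.15 V.

V_out ≈ 7.15 V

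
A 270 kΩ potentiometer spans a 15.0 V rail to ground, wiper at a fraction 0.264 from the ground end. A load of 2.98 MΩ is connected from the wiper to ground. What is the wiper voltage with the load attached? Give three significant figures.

V ≈ 3.89 V

The wiper splits the pot into (1−α)R = 198.7 kΩ above and αR = 71.28 kΩ below.
Lower section ‖ load = 69.61 kΩ.
V_wiper = 15.0 × 69.61/(198.7 + 69.61) = 3.89 V.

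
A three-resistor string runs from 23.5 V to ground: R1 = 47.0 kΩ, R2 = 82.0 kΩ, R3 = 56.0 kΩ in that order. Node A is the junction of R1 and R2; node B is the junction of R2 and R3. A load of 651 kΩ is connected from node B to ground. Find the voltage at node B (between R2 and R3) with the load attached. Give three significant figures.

V ≈ 6.71 V

At node B, R3 is in parallel with the load: R3‖R_L = 51.56 kΩ.
Below node A the resistance is R2 + (R3‖R_L) = 133.6 kΩ, so V_A = 23.5 × 133.6/180.6 = 17.38 V.
Then V_B = V_A × (R3‖R_L)/(R2 + R3‖R_L) = 17.38 × 51.56/133.6 = 6.71 V.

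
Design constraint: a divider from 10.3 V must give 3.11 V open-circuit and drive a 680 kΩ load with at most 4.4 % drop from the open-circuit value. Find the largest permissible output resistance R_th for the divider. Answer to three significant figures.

Loading drop = R_th/(R_th + R_L) ≤ 0.0440, so R_th ≤ R_L · ε/(1−ε) = 680 kΩ × 0.0440/0.9560 = 31.3 kΩ.

R_th ≤ 31.3 kΩ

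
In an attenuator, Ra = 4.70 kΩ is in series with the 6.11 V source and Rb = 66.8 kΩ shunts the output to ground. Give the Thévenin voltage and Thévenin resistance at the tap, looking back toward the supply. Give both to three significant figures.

V_th is the open-circuit tap voltage: 6.11 × 66.8/(4.70 + 66.8) = 5.71 V.
With the supply zeroed, Ra and Rb appear in parallel from the tap: R_th = Ra‖Rb = (4.70 × 66.8)/71.50 = 4.39 kΩ.

V_th = 5.71 V, R_th = 4.39 kΩ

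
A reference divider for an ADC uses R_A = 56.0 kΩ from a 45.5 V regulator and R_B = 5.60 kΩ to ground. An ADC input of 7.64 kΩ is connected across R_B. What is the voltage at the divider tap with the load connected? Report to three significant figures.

V_out ≈ 2.48 V

The load sits in parallel with R_B: R_B‖R_L = (5.60 × 7.64) / (5.60 + 7.64) = 3.231 kΩ.
V_out = 45.5 × 3.231 / (56.0 + 3.231) = 45.5 × 3.231/59.23 = 2.48 V.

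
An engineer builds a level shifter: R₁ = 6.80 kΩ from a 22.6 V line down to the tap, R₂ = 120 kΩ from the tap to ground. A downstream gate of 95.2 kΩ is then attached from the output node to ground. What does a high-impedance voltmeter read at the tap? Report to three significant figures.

V_out ≈ 20.0 V

The load sits in parallel with R₂: R₂‖R_L = (120 × 95.2) / (120 + 95.2) = 53.09 kΩ.
V_out = 22.6 × 53.09 / (6.80 + 53.09) = 22.6 × 53.09/59.89 = 20.0 V.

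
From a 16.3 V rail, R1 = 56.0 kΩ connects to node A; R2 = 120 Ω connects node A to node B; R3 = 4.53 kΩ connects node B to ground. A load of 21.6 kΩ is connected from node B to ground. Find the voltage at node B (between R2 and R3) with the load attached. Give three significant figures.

V ≈ 1.02 V

At node B, R3 is in parallel with the load: R3‖R_L = 3745 Ω.
Below node A the resistance is R2 + (R3‖R_L) = 3865 Ω, so V_A = 16.3 × 3865/59860 = 1.052 V.
Then V_B = V_A × (R3‖R_L)/(R2 + R3‖R_L) = 1.052 × 3745/3865 = 1.02 V.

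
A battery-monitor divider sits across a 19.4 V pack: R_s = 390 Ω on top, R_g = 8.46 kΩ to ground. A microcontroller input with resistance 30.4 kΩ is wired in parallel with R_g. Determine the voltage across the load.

V_out ≈ 18.3 V

The load sits in parallel with R_g: R_g‖R_L = (8460 × 30400) / (8460 + 30400) = 6618 Ω.
V_out = 19.4 × 6618 / (390 + 6618) = 19.4 × 6618/7008 = 18.3 V.
(Unloaded it would have been 18.5 V.)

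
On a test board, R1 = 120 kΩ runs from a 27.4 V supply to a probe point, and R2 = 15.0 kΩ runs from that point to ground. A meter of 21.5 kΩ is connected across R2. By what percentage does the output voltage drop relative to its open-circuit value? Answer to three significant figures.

38.3 %

Unloaded V = 27.4 × 15.0/135.0 = 3.044 V.
Loaded: R2‖R_L = 8.836 kΩ, giving V = 27.4 × 8.836/128.8 = 1.879 V.
Drop = (3.044 − 1.879) / 3.044 = 38.3 %.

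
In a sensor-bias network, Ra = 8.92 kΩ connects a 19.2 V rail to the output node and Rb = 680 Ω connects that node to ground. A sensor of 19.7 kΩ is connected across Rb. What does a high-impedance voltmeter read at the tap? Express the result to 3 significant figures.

V_out ≈ 1.32 V

The load sits in parallel with Rb: Rb‖R_L = (680 × 19700) / (680 + 19700) = 657.3 Ω.
V_out = 19.2 × 657.3 / (8920 + 657.3) = 19.2 × 657.3/9577 = 1.32 V.
(Unloaded it would have been 1.36 V.)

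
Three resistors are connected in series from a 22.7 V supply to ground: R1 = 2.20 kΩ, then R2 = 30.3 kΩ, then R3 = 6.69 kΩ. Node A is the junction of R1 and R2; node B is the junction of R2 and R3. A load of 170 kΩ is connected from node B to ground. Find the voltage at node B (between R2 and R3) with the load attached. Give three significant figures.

V ≈ 3.75 V

At node B, R3 is in parallel with the load: R3‖R_L = 6.437 kΩ.
Below node A the resistance is R2 + (R3‖R_L) = 36.74 kΩ, so V_A = 22.7 × 36.74/38.94 = 21.42 V.
Then V_B = V_A × (R3‖R_L)/(R2 + R3‖R_L) = 21.42 × 6.437/36.74 = 3.75 V.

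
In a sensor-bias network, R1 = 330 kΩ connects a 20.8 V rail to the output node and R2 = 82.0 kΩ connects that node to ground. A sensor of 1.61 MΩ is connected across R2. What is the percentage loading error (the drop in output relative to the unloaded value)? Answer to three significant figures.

The divider's output (Thévenin) resistance is R1‖R2 = 65.68 kΩ.
Fractional drop under load = R_th/(R_th + R_L) = 65.68 / (65.68 + 1610) = 0.03920.
So the output falls by 3.92 %.

3.92 %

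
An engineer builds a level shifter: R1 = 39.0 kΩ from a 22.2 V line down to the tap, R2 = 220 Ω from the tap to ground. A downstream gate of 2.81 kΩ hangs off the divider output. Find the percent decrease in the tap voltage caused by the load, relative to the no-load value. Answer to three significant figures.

7.22 %

The divider's output (Thévenin) resistance is R1‖R2 = 218.8 Ω.
Fractional drop under load = R_th/(R_th + R_L) = 218.8 / (218.8 + 2810) = 0.07223.
So the output falls by 7.22 %.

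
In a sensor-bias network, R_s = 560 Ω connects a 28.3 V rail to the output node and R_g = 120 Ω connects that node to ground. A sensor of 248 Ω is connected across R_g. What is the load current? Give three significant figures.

R_g‖R_L = 80.87 Ω; V_out = 28.3 × 80.87/640.9 = 3.571 V.
I_L = V_out / R_L = 3.571 / 248 Ω = 14.4 mA.

I_L ≈ 14.4 mA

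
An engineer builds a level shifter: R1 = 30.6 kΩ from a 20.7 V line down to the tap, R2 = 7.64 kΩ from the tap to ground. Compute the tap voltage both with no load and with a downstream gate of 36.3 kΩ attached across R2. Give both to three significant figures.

Unloaded: 4.14 V; loaded: 3.54 V

Open-circuit: V = 20.7 × 7.64/(30.6 + 7.64) = 4.14 V.
With the load, R2 becomes R2‖R_L = 6.312 kΩ, so V = 20.7 × 6.312/36.91 = 3.54 V.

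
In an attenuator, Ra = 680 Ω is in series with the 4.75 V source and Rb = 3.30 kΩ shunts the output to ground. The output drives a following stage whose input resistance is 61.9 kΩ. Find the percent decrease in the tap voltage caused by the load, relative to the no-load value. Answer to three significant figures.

The divider's output (Thévenin) resistance is Ra‖Rb = 563.8 Ω.
Fractional drop under load = R_th/(R_th + R_L) = 563.8 / (563.8 + 61900) = 0.009026.
So the output falls by 0.903 %.

0.903 %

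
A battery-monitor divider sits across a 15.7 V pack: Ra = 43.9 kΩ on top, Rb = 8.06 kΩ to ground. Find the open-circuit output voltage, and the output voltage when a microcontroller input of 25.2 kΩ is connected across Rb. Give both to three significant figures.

Open-circuit: V = 15.7 × 8.06/(43.9 + 8.06) = 2.44 V.
With the load, Rb becomes Rb‖R_L = 6.107 kΩ, so V = 15.7 × 6.107/50.01 = 1.92 V.

Unloaded: 2.44 V; loaded: 1.92 V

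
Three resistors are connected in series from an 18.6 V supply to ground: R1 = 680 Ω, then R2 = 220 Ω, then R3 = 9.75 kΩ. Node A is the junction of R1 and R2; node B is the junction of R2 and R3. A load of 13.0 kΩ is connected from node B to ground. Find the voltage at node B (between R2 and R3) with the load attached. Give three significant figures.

V ≈ 16.0 V

At node B, R3 is in parallel with the load: R3‖R_L = 5571 Ω.
Below node A the resistance is R2 + (R3‖R_L) = 5791 Ω, so V_A = 18.6 × 5791/6471 = 16.65 V.
Then V_B = V_A × (R3‖R_L)/(R2 + R3‖R_L) = 16.65 × 5571/5791 = 16.0 V.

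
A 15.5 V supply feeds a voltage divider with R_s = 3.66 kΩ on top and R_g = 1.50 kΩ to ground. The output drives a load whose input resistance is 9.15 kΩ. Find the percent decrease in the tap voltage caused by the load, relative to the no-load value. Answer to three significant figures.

10.4 %

Unloaded V = 15.5 × 1.50/5.160 = 4.5058 V.
Loaded: R_g‖R_L = 1.289 kΩ, giving V = 15.5 × 1.289/4.949 = 4.0365 V.
Drop = (4.5058 − 4.0365) / 4.5058 = 10.4 %.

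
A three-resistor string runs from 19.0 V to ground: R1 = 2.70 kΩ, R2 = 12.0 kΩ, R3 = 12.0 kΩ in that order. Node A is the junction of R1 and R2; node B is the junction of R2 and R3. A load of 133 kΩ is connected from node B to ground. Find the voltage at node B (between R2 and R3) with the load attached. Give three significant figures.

At node B, R3 is in parallel with the load: R3‖R_L = 11.01 kΩ.
Below node A the resistance is R2 + (R3‖R_L) = 23.01 kΩ, so V_A = 19.0 × 23.01/25.71 = 17.00 V.
Then V_B = V_A × (R3‖R_L)/(R2 + R3‖R_L) = 17.00 × 11.01/23.01 = 8.14 V.

V ≈ 8.14 V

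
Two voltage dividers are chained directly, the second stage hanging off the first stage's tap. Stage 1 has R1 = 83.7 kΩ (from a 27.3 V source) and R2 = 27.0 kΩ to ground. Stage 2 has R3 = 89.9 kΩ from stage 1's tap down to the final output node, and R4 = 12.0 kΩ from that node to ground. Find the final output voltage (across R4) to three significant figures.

Stage 2 presents R3+R4 = 101.9 kΩ as a load on stage 1's tap.
Stage 1's lower leg becomes R2‖(R3+R4) = 21.34 kΩ, so V_mid = 27.3 × 21.34/105.0 = 5.547 V.
Stage 2 is itself unloaded: V_out = V_mid × R4/(R3+R4) = 5.547 × 12.0/101.9 = 0.653 V.

V_out ≈ 0.653 V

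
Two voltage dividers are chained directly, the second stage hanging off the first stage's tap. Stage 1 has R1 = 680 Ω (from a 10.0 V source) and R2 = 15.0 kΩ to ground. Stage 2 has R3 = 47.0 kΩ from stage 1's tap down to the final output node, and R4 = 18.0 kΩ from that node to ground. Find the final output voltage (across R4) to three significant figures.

V_out ≈ 2.62 V

Stage 2 presents R3+R4 = 65000 Ω as a load on stage 1's tap.
Stage 1's lower leg becomes R2‖(R3+R4) = 12190 Ω, so V_mid = 10.0 × 12190/12870 = 9.472 V.
Stage 2 is itself unloaded: V_out = V_mid × R4/(R3+R4) = 9.472 × 18000/65000 = 2.62 V.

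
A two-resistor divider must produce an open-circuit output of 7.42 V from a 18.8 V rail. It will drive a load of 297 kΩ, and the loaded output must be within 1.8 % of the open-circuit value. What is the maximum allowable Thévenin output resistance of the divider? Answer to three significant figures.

R_th ≤ 5.44 kΩ

Loading drop = R_th/(R_th + R_L) ≤ 0.0180, so R_th ≤ R_L · ε/(1−ε) = 297 kΩ × 0.0180/0.9820 = 5.44 kΩ.
(Any R1, R2 with R2/(R1+R2) = 0.395 and R1‖R2 ≤ 5.44 kΩ will meet the spec.)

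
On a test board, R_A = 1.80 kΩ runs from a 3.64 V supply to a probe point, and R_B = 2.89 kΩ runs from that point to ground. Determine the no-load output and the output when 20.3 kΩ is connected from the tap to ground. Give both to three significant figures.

Unloaded: 2.24 V; loaded: 2.13 V

Open-circuit: V = 3.64 × 2.89/(1.80 + 2.89) = 2.24 V.
With the load, R_B becomes R_B‖R_L = 2.530 kΩ, so V = 3.64 × 2.530/4.330 = 2.13 V.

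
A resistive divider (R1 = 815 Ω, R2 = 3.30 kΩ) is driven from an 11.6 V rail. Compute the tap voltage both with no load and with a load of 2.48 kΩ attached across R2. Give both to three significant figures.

Unloaded: 9.30 V; loaded: 7.36 V

Open-circuit: V = 11.6 × 3300/(815 + 3300) = 9.30 V.
With the load, R2 becomes R2‖R_L = 1416 Ω, so V = 11.6 × 1416/2231 = 7.36 V.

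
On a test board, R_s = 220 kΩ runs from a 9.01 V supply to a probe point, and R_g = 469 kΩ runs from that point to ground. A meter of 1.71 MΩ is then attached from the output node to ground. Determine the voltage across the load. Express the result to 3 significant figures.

The load sits in parallel with R_g: R_g‖R_L = (469 × 1710) / (469 + 1710) = 368.1 kΩ.
V_out = 9.01 × 368.1 / (220 + 368.1) = 9.01 × 368.1/588.1 = 5.64 V.

V_out ≈ 5.64 V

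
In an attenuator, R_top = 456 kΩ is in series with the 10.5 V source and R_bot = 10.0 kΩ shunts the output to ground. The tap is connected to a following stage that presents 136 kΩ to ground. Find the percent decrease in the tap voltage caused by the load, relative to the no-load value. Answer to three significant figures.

The divider's output (Thévenin) resistance is R_top‖R_bot = 9.785 kΩ.
Fractional drop under load = R_th/(R_th + R_L) = 9.785 / (9.785 + 136) = 0.06712.
So the output falls by 6.71 %.

6.71 %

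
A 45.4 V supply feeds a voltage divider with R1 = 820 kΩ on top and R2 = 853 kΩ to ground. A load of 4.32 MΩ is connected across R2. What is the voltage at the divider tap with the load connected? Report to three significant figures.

The load sits in parallel with R2: R2‖R_L = (853 × 4320) / (853 + 4320) = 712.3 kΩ.
V_out = 45.4 × 712.3 / (820 + 712.3) = 45.4 × 712.3/1532 = 21.1 V.
(Unloaded it would have been 23.1 V.)

V_out ≈ 21.1 V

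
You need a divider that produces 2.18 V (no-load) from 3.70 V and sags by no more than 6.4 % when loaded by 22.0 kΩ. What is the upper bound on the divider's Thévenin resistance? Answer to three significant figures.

Loading drop = R_th/(R_th + R_L) ≤ 0.0640, so R_th ≤ R_L · ε/(1−ε) = 22.0 kΩ × 0.0640/0.9360 = 1.50 kΩ.
(Any R1, R2 with R2/(R1+R2) = 0.589 and R1‖R2 ≤ 1.50 kΩ will meet the spec.)

R_th ≤ 1.50 kΩ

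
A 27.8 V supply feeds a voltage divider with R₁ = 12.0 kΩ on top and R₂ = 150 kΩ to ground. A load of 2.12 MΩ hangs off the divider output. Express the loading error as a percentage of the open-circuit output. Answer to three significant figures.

0.521 %

The divider's output (Thévenin) resistance is R₁‖R₂ = 11.11 kΩ.
Fractional drop under load = R_th/(R_th + R_L) = 11.11 / (11.11 + 2120) = 0.005214.
So the output falls by 0.521 %.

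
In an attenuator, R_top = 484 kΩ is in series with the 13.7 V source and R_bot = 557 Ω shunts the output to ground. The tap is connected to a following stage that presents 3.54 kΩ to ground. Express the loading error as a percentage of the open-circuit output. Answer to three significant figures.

13.6 %

Unloaded V = 13.7 × 557/484600 = 0.015748 V.
Loaded: R_bot‖R_L = 481.3 Ω, giving V = 13.7 × 481.3/484500 = 0.013609 V.
Drop = (0.015748 − 0.013609) / 0.015748 = 13.6 %.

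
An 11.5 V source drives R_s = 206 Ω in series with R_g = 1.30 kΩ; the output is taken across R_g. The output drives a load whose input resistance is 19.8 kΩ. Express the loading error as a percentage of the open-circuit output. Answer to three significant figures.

The divider's output (Thévenin) resistance is R_s‖R_g = 177.8 Ω.
Fractional drop under load = R_th/(R_th + R_L) = 177.8 / (177.8 + 19800) = 0.008901.
So the output falls by 0.890 %.

0.890 %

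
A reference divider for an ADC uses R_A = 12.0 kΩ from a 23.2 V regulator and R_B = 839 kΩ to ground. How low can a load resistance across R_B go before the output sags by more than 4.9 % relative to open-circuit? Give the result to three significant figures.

Output resistance R_th = R_A‖R_B = (12.0 × 839)/851.0 = 11.83 kΩ.
The fractional drop is R_th/(R_th + R_L); requiring this ≤ 0.0490 gives R_L ≥ R_th(1/0.0490 − 1) = 11.83 × 19.41 = 230 kΩ.

R_L(min) ≈ 230 kΩ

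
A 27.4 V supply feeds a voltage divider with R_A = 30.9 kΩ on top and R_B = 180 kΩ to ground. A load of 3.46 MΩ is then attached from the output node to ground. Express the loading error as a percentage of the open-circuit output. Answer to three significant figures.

0.756 %

The divider's output (Thévenin) resistance is R_A‖R_B = 26.37 kΩ.
Fractional drop under load = R_th/(R_th + R_L) = 26.37 / (26.37 + 3460) = 0.007565.
So the output falls by 0.756 %.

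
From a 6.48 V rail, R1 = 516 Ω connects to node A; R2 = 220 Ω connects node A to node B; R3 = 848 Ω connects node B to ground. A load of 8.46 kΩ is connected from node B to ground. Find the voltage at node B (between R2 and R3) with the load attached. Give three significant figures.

At node B, R3 is in parallel with the load: R3‖R_L = 770.7 Ω.
Below node A the resistance is R2 + (R3‖R_L) = 990.7 Ω, so V_A = 6.48 × 990.7/1507 = 4.261 V.
Then V_B = V_A × (R3‖R_L)/(R2 + R3‖R_L) = 4.261 × 770.7/990.7 = 3.31 V.

V ≈ 3.31 V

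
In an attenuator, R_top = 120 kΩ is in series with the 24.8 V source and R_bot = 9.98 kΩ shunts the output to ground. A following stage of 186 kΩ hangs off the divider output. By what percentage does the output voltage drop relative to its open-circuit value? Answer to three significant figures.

The divider's output (Thévenin) resistance is R_top‖R_bot = 9.214 kΩ.
Fractional drop under load = R_th/(R_th + R_L) = 9.214 / (9.214 + 186) = 0.04720.
So the output falls by 4.72 %.

4.72 %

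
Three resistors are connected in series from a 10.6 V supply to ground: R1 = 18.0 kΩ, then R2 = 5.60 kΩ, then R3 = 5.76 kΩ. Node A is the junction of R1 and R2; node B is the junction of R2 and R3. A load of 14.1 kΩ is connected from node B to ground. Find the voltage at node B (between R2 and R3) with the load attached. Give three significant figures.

At node B, R3 is in parallel with the load: R3‖R_L = 4.089 kΩ.
Below node A the resistance is R2 + (R3‖R_L) = 9.689 kΩ, so V_A = 10.6 × 9.689/27.69 = 3.709 V.
Then V_B = V_A × (R3‖R_L)/(R2 + R3‖R_L) = 3.709 × 4.089/9.689 = 1.57 V.

V ≈ 1.57 V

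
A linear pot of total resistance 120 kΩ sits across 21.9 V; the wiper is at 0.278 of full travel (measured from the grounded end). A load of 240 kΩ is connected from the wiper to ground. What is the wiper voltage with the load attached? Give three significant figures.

The wiper splits the pot into (1−α)R = 86.64 kΩ above and αR = 33.36 kΩ below.
Lower section ‖ load = 29.29 kΩ.
V_wiper = 21.9 × 29.29/(86.64 + 29.29) = 5.53 V.

V ≈ 5.53 V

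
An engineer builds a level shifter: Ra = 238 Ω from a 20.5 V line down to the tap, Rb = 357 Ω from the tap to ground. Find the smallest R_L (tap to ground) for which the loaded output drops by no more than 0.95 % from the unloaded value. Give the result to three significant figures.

R_L(min) ≈ 14.9 kΩ

Output resistance R_th = Ra‖Rb = (238 × 357)/595.0 = 142.8 Ω.
The fractional drop is R_th/(R_th + R_L); requiring this ≤ 0.00950 gives R_L ≥ R_th(1/0.00950 − 1) = 142.8 × 104.3 = 14.9 kΩ.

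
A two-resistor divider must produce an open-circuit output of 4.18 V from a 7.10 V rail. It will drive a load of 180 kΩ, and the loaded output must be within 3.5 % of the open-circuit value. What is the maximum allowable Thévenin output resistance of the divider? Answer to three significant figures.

R_th ≤ 6.53 kΩ

Loading drop = R_th/(R_th + R_L) ≤ 0.0350, so R_th ≤ R_L · ε/(1−ε) = 180 kΩ × 0.0350/0.9650 = 6.53 kΩ.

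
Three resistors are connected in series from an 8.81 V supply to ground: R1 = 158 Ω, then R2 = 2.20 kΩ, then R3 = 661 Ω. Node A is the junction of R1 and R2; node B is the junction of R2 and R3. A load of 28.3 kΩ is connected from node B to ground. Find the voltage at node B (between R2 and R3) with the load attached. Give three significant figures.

At node B, R3 is in parallel with the load: R3‖R_L = 645.9 Ω.
Below node A the resistance is R2 + (R3‖R_L) = 2846 Ω, so V_A = 8.81 × 2846/3004 = 8.347 V.
Then V_B = V_A × (R3‖R_L)/(R2 + R3‖R_L) = 8.347 × 645.9/2846 = 1.89 V.

V ≈ 1.89 V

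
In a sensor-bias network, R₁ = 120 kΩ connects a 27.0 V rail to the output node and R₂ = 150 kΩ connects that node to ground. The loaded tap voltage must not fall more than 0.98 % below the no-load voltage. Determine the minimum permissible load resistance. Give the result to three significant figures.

Output resistance R_th = R₁‖R₂ = (120 × 150)/270.0 = 66.67 kΩ.
The fractional drop is R_th/(R_th + R_L); requiring this ≤ 0.00980 gives R_L ≥ R_th(1/0.00980 − 1) = 66.67 × 101.0 = 6.74 MΩ.

R_L(min) ≈ 6.74 MΩ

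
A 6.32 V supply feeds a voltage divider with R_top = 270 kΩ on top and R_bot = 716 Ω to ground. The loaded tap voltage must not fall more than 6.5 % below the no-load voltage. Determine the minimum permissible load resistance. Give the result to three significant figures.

R_L(min) ≈ 10.3 kΩ

Output resistance R_th = R_top‖R_bot = (270000 × 716)/270700 = 714.1 Ω.
The fractional drop is R_th/(R_th + R_L); requiring this ≤ 0.0650 gives R_L ≥ R_th(1/0.0650 − 1) = 714.1 × 14.38 = 10.3 kΩ.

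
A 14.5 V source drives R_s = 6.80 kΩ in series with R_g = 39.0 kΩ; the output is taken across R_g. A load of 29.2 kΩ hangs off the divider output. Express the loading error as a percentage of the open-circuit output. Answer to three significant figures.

The divider's output (Thévenin) resistance is R_s‖R_g = 5.790 kΩ.
Fractional drop under load = R_th/(R_th + R_L) = 5.790 / (5.790 + 29.2) = 0.1655.
So the output falls by 16.5 %.

16.5 %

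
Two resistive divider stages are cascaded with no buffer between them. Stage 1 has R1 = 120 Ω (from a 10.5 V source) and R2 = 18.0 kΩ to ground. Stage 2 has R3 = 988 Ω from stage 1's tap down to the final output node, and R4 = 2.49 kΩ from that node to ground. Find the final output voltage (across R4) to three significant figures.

Stage 2 presents R3+R4 = 3478 Ω as a load on stage 1's tap.
Stage 1's lower leg becomes R2‖(R3+R4) = 2915 Ω, so V_mid = 10.5 × 2915/3035 = 10.08 V.
Stage 2 is itself unloaded: V_out = V_mid × R4/(R3+R4) = 10.08 × 2490/3478 = 7.22 V.

V_out ≈ 7.22 V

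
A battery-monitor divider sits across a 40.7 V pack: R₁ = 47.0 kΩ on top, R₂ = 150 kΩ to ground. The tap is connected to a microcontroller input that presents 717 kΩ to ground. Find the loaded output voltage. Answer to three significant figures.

V_out ≈ 29.5 V

The load sits in parallel with R₂: R₂‖R_L = (150 × 717) / (150 + 717) = 124.0 kΩ.
V_out = 40.7 × 124.0 / (47.0 + 124.0) = 40.7 × 124.0/171.0 = 29.5 V.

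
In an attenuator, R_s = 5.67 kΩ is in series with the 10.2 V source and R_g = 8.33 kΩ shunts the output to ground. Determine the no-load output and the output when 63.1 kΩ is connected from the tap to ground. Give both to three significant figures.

Unloaded: 6.07 V; loaded: 5.76 V

Open-circuit: V = 10.2 × 8.33/(5.67 + 8.33) = 6.07 V.
With the load, R_g becomes R_g‖R_L = 7.359 kΩ, so V = 10.2 × 7.359/13.03 = 5.76 V.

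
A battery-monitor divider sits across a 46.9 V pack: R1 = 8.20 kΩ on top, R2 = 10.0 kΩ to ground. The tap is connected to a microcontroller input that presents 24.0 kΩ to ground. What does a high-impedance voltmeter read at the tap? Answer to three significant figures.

The load sits in parallel with R2: R2‖R_L = (10.0 × 24.0) / (10.0 + 24.0) = 7.059 kΩ.
V_out = 46.9 × 7.059 / (8.20 + 7.059) = 46.9 × 7.059/15.26 = 21.7 V.

V_out ≈ 21.7 V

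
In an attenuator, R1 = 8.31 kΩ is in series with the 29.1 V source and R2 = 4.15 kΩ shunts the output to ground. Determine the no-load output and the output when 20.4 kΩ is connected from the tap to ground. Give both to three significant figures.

Open-circuit: V = 29.1 × 4.15/(8.31 + 4.15) = 9.69 V.
With the load, R2 becomes R2‖R_L = 3.448 kΩ, so V = 29.1 × 3.448/11.76 = 8.53 V.

Unloaded: 9.69 V; loaded: 8.53 V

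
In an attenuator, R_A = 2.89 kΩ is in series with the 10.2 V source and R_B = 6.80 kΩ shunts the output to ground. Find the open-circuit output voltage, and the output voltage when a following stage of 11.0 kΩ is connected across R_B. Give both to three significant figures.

Open-circuit: V = 10.2 × 6.80/(2.89 + 6.80) = 7.16 V.
With the load, R_B becomes R_B‖R_L = 4.202 kΩ, so V = 10.2 × 4.202/7.092 = 6.04 V.

Unloaded: 7.16 V; loaded: 6.04 V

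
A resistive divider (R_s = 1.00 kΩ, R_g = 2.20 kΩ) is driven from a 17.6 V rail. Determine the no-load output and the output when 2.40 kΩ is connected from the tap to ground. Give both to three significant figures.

Open-circuit: V = 17.6 × 2.20/(1.00 + 2.20) = 12.1 V.
With the load, R_g becomes R_g‖R_L = 1.148 kΩ, so V = 17.6 × 1.148/2.148 = 9.41 V.

Unloaded: 12.1 V; loaded: 9.41 V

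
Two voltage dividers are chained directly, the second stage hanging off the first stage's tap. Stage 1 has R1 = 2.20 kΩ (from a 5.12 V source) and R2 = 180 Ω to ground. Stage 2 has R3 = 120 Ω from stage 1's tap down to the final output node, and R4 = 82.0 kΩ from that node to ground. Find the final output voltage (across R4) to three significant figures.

V_out ≈ 0.386 V

Stage 2 presents R3+R4 = 82120 Ω as a load on stage 1's tap.
Stage 1's lower leg becomes R2‖(R3+R4) = 179.6 Ω, so V_mid = 5.12 × 179.6/2380 = 0.3864 V.
Stage 2 is itself unloaded: V_out = V_mid × R4/(R3+R4) = 0.3864 × 82000/82120 = 0.386 V.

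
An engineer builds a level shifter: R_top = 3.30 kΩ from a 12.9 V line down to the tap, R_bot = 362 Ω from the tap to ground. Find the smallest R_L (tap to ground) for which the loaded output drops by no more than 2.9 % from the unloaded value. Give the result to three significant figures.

R_L(min) ≈ 10.9 kΩ

Output resistance R_th = R_top‖R_bot = (3300 × 362)/3662 = 326.2 Ω.
The fractional drop is R_th/(R_th + R_L); requiring this ≤ 0.0290 gives R_L ≥ R_th(1/0.0290 − 1) = 326.2 × 33.48 = 10.9 kΩ.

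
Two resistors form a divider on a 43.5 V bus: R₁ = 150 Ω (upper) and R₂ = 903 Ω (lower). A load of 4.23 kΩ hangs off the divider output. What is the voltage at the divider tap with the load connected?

V_out ≈ 36.2 V

The load sits in parallel with R₂: R₂‖R_L = (903 × 4230) / (903 + 4230) = 744.1 Ω.
V_out = 43.5 × 744.1 / (150 + 744.1) = 43.5 × 744.1/894.1 = 36.2 V.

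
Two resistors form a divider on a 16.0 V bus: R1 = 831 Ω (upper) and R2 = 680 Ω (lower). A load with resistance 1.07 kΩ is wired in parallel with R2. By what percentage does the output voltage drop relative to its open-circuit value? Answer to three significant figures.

25.9 %

The divider's output (Thévenin) resistance is R1‖R2 = 374.0 Ω.
Fractional drop under load = R_th/(R_th + R_L) = 374.0 / (374.0 + 1070) = 0.2590.
So the output falls by 25.9 %.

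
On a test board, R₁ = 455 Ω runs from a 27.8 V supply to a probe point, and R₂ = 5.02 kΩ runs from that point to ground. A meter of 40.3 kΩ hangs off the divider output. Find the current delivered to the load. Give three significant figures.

I_L ≈ 0.626 mA

R₂‖R_L = 4464 Ω; V_out = 27.8 × 4464/4919 = 25.23 V.
I_L = V_out / R_L = 25.23 / 40.3 kΩ = 0.626 mA.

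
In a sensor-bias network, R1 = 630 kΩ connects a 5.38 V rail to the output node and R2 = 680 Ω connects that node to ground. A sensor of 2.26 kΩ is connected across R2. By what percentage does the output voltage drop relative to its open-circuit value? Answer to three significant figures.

23.1 %

Unloaded V = 5.38 × 680/630700 = 0.005801 V.
Loaded: R2‖R_L = 522.7 Ω, giving V = 5.38 × 522.7/630500 = 0.004460 V.
Drop = (0.005801 − 0.004460) / 0.005801 = 23.1 %.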